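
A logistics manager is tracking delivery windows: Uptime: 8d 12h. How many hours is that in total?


Days: 8
Extra hours: 12
Hours per day: 24
Days to hours: 8 x 24 = 192
Total: 192 + 12 = 204

204


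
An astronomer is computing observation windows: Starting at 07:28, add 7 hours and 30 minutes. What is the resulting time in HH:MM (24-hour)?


Start time: 07:28
Adding: 7 hours 30 minutes
Minutes: 28 + 30 = 58
Hours: 7 + 7 + 0 = 14
Result: 14:58

14:58


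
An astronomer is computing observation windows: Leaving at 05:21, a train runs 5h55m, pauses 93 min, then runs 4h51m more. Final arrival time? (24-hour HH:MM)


Depart: 05:21
Leg 1: +355 min -> 11:16
Layover: +93 min -> 12:49
Leg 2: +291 min -> 17:40
Total travel: 739 minutes = 12h 19m
Arrival: 17:40

17:40


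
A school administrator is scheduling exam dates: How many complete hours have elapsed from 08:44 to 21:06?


Start: 08:44
End: 21:06
Hour difference: 21 - 8 = 13 hours
Minute difference: 6 - 44 = -38 minutes
Total minutes: 742
Complete hours: 742 / 60 = 12 (remainder 22)

12


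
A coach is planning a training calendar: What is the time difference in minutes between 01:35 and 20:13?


Start time: 01:35 = 95 minutes from midnight
End time: 20:13 = 1213 minutes from midnight
Difference: 1213 - 95 = 1118 minutes
That is 18 hours and 38 minutes

1118


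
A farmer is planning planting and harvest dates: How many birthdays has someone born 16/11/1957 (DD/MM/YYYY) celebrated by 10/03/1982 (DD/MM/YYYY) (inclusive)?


Birth: 1957-11-16
Reference: 1982-03-10
Year difference: 1982 - 1957 = 25
Has birthday (11-16) occurred by 03-10? No
Birthday not yet reached this year -> subtract 1
Age in full years: 24

24


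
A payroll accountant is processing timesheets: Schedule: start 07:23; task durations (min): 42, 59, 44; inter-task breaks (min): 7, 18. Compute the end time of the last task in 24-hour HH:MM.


Start: 07:23 = 443 min from midnight
  after task 1 (42 min): 08:05
  after break (7 min): 08:12
  after task 2 (59 min): 09:11
  after break (18 min): 09:29
  after task 3 (44 min): 10:13
Total elapsed: 170 minutes
End time: 10:13

10:13


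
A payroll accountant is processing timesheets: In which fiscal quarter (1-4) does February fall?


Month: February (month 2)
Q1: January-March (months 1-3)
Q2: April-June (months 4-6)
Q3: July-September (months 7-9)
Q4: October-December (months 10-12)
Month 2 falls in Q1

1


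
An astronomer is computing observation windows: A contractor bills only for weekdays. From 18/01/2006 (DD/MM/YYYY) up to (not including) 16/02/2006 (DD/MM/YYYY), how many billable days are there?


Start: 2006-01-18 (Wednesday)
End (exclusive): 2006-02-16 (Thursday)
Total calendar days: 29
Full weeks: 29 // 7 = 4 -> 20 weekdays
Remaining 1 days starting on Wednesday:
  Wed(w) -> 1 weekdays
Total business days: 20 + 1 = 21

21


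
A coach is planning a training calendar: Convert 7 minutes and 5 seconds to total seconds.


Minutes: 7
Extra seconds: 5
Seconds per minute: 60
Minutes to seconds: 7 x 60 = 420
Total: 420 + 5 = 425

425


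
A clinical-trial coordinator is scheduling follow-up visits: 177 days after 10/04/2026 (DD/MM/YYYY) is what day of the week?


Start: 2026-04-10 (Friday)
Step 1 - find target date: add 177 days
  2026-04-10 + 177 days = 2026-10-04
Step 2 - day of week:
  177 mod 7 = 2
  Friday + 2 days -> Sunday
Result: Sunday (2026-10-04)

Sunday


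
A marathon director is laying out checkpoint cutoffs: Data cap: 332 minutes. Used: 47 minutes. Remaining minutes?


Total budget: 332 minutes
Time used: 47 minutes
Remaining: 332 - 47 = 285 minutes
Percent used: 14.2%
Percent remaining: 85.8%

285


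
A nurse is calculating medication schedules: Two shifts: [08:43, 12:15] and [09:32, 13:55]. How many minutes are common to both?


Interval A: [523, 735] minutes from midnight
Interval B: [572, 835] minutes from midnight
Overlap start = max(523, 572) = 572
Overlap end = min(735, 835) = 735
Overlap = 735 - 572 = 163 minutes

163


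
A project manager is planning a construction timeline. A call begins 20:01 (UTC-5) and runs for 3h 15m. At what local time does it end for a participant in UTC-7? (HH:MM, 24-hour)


Start: 20:01 in UTC-5
Step 1 - add duration:
  minutes: 1 + 15 = 16
  hours: 20 + 3 + 0 = 23
  end in UTC-5: 23:16
Step 2 - convert UTC-5 -> UTC-7:
  offset difference: -7 - (-5) = -2 hours
  23 + (-2) = 21 -> mod 24 = 21
Result: 21:16 in UTC-7

21:16


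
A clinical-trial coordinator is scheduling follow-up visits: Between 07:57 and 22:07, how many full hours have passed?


Start: 07:57
End: 22:07
Hour difference: 22 - 7 = 15 hours
Minute difference: 7 - 57 = -50 minutes
Total minutes: 850
Complete hours: 850 / 60 = 14 (remainder 10)

14


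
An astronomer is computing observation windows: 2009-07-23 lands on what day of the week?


Date: 2009-07-23
January 1, 2009 is a Thursday
Day of year: 204
Offset from Jan 1: 203 days
203 mod 7 = 0
Result: Thursday

Thursday


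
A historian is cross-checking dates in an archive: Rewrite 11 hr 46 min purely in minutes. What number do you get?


Hours: 11
Extra minutes: 46
Minutes per hour: 60
Hours to minutes: 11 x 60 = 660
Total: 660 + 46 = 706

706


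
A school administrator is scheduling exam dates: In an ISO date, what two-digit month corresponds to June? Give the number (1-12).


Calendar month order:
5. May
6. June <--
7. July
June is month number 6

6


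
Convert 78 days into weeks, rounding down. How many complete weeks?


Total days: 78
Days per week: 7
Division: 78 / 7 = 11 remainder 1
Complete weeks: 11
Remaining days: 1

11


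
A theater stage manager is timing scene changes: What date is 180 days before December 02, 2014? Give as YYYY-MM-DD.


Start: 2014-12-02
Subtracting 180 days
Days already passed in December: 2
After going back through December: 178 more days to subtract
November 2014: 30 days, 148 remaining
October 2014: 31 days, 117 remaining
September 2014: 30 days, 87 remaining
August 2014: 31 days, 56 remaining
Result: 2014-06-05

2014-06-05


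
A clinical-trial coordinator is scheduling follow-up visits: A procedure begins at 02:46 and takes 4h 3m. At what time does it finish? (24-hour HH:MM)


Start time: 02:46
Adding: 4 hours 3 minutes
Minutes: 46 + 3 = 49
Hours: 2 + 4 + 0 = 6
Result: 06:49

06:49


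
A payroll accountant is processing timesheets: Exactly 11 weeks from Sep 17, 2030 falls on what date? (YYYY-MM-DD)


Start: 2030-09-17
Weeks to add: 11
Convert to days: 11 x 7 = 77 days
Add 77 days to 2030-09-17
Result: 2030-12-03

2030-12-03


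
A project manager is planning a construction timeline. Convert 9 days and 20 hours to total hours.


Days: 9
Extra hours: 20
Hours per day: 24
Days to hours: 9 x 24 = 216
Total: 216 + 20 = 236

236


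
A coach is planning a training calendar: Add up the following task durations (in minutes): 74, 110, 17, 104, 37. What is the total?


Durations: 74, 110, 17, 104, 37
Running sum: 74
+ 110 = 184
+ 17 = 201
+ 104 = 305
+ 37 = 342
Total duration: 342 minutes
That is 5 hours and 42 minutes

342


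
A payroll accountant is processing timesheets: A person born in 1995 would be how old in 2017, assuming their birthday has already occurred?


Birth year: 1995
Current year: 2017
Age = current year - birth year
Age = 2017 - 1995 = 22

22


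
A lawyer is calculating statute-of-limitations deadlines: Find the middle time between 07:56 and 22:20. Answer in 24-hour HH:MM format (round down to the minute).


Start time: 07:56 = 476 minutes from midnight
End time: 22:20 = 1340 minutes from midnight
Sum: 476 + 1340 = 1816
Midpoint: 1816 / 2 = 908 minutes
Convert: 908 / 60 = 15 hours, 8 minutes
Result: 15:08

15:08


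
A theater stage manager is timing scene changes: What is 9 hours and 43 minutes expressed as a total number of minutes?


Hours: 9
Minutes: 43
Convert hours to minutes: 9 x 60 = 540
Add remaining minutes: 540 + 43 = 583

583


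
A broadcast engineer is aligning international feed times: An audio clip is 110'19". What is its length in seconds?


Minutes: 110
Seconds: 19
Convert minutes to seconds: 110 x 60 = 6600
Add remaining seconds: 6600 + 19 = 6619

6619


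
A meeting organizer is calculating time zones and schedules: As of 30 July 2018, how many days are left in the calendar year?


Start: July 30, 2018
End: December 31, 2018
Days left in July: 1
August: 31
September: 30
October: 31
November: 30
... plus remaining months
Sum of remaining months: 153
Total: 1 + 153 = 154

154


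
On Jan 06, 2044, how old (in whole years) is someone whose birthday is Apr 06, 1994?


Birth: 1994-04-06
Reference: 2044-01-06
Year difference: 2044 - 1994 = 50
Has birthday (04-06) occurred by 01-06? No
Birthday not yet reached this year -> subtract 1
Age in full years: 49

49


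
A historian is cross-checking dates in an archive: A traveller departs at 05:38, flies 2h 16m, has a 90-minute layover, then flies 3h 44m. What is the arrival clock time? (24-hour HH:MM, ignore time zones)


Depart: 05:38
Leg 1: +136 min -> 07:54
Layover: +90 min -> 09:24
Leg 2: +224 min -> 13:08
Total travel: 450 minutes = 7h 30m
Arrival: 13:08

13:08


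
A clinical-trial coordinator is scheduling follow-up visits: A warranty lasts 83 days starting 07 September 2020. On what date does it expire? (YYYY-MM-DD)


Start: 2020-09-07
Adding 83 days
Days remaining in September: 23
After September: 60 days still to add
October 2020: 31 days, 29 remaining
November 2020 has 30 days, need 29
Result: 2020-11-29

2020-11-29


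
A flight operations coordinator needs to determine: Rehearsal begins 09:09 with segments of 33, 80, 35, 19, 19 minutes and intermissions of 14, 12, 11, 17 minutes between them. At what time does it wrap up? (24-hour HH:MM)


Start: 09:09 = 549 min from midnight
  after task 1 (33 min): 09:42
  after break (14 min): 09:56
  after task 2 (80 min): 11:16
  after break (12 min): 11:28
  after task 3 (35 min): 12:03
  after break (11 min): 12:14
  after task 4 (19 min): 12:33
  after break (17 min): 12:50
  after task 5 (19 min): 13:09
Total elapsed: 240 minutes
End time: 13:09

13:09


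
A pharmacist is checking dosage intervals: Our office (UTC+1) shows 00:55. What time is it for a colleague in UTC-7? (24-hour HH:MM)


Local time: 00:55 at UTC+1 (offset 1h)
Target zone: UTC-7 (offset -7h)
Difference: -7 - (1) = -8 hours
Calculation: 0 + (-8) = -8
Wraparound: (-8) mod 24 = 16
Result: 16:55

16:55


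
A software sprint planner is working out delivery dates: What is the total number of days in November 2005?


Month: November
Year: 2005
November is a 30-day month
Total: 30 days

30


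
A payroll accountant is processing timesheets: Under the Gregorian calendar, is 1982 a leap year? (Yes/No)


Year: 1982
Divisible by 4? 1982 / 4 = 495.5 -> No
Not divisible by 4, so NOT a leap year

No


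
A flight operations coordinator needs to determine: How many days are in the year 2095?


Year: 2095
Check leap year rules:
Divisible by 4? No
2095 is not a leap year
Days: 365

365


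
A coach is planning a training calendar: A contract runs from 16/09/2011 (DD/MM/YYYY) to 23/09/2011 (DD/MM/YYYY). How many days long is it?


Start date: 2011-09-16
End date: 2011-09-23
Sep 2011: +7 days
Total: 7 days

7


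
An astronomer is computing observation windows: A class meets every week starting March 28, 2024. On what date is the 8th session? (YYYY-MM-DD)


First occurrence: 2024-03-28 (occurrence 1)
Each occurrence is 7 days after the previous.
Occurrence 8 is 7 weeks after the first.
7 weeks = 49 days
2024-03-28 + 49 days = 2024-05-16

2024-05-16


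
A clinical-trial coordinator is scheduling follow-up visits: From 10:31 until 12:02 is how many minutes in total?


Start time: 10:31 = 631 minutes from midnight
End time: 12:02 = 722 minutes from midnight
Difference: 722 - 631 = 91 minutes
That is 1 hours and 31 minutes

91


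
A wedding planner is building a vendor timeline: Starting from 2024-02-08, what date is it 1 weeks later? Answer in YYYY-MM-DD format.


Start: 2024-02-08
Weeks to add: 1
Convert to days: 1 x 7 = 7 days
Add 7 days to 2024-02-08
Result: 2024-02-15

2024-02-15


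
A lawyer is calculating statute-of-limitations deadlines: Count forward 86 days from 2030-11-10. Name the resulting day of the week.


Start: 2030-11-10 (Sunday)
Step 1 - find target date: add 86 days
  2030-11-10 + 86 days = 2031-02-04
Step 2 - day of week:
  86 mod 7 = 2
  Sunday + 2 days -> Tuesday
Result: Tuesday (2031-02-04)

Tuesday


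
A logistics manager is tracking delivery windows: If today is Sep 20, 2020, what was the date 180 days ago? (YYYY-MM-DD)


Start: 2020-09-20
Subtracting 180 days
Days already passed in September: 20
After going back through September: 160 more days to subtract
August 2020: 31 days, 129 remaining
July 2020: 31 days, 98 remaining
June 2020: 30 days, 68 remaining
May 2020: 31 days, 37 remaining
Result: 2020-03-24

2020-03-24


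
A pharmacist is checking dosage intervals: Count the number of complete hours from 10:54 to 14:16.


Start: 10:54
End: 14:16
Hour difference: 14 - 10 = 4 hours
Minute difference: 16 - 54 = -38 minutes
Total minutes: 202
Complete hours: 202 / 60 = 3 (remainder 22)

3


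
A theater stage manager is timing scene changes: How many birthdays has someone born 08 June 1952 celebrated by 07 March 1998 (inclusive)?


Birth: 1952-06-08
Reference: 1998-03-07
Year difference: 1998 - 1952 = 46
Has birthday (06-08) occurred by 03-07? No
Birthday not yet reached this year -> subtract 1
Age in full years: 45

45


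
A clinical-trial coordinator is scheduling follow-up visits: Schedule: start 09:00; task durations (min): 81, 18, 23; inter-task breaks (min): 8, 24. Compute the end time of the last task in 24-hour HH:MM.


Start: 09:00 = 540 min from midnight
  after task 1 (81 min): 10:21
  after break (8 min): 10:29
  after task 2 (18 min): 10:47
  after break (24 min): 11:11
  after task 3 (23 min): 11:34
Total elapsed: 154 minutes
End time: 11:34

11:34


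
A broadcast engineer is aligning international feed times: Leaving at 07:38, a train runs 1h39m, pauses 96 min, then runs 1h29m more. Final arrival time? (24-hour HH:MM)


Depart: 07:38
Leg 1: +99 min -> 09:17
Layover: +96 min -> 10:53
Leg 2: +89 min -> 12:22
Total travel: 284 minutes = 4h 44m
Arrival: 12:22

12:22


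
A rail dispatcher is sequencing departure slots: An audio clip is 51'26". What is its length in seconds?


Minutes: 51
Seconds: 26
Convert minutes to seconds: 51 x 60 = 3060
Add remaining seconds: 3060 + 26 = 3086

3086


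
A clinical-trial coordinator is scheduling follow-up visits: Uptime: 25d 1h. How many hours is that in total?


Days: 25
Extra hours: 1
Hours per day: 24
Days to hours: 25 x 24 = 600
Total: 600 + 1 = 601

601


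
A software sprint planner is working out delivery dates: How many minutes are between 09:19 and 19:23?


Start time: 09:19 = 559 minutes from midnight
End time: 19:23 = 1163 minutes from midnight
Difference: 1163 - 559 = 604 minutes
That is 10 hours and 4 minutes

604


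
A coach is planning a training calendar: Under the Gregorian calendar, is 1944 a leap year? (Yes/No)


Year: 1944
Divisible by 4? 1944 / 4 = 486.0 -> Yes
Divisible by 100? 1944 / 100 = 19.44 -> No
Divisible by 4 but not 100, so it IS a leap year

Yes


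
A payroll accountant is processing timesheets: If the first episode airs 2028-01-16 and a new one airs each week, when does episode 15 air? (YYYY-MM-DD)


First occurrence: 2028-01-16 (occurrence 1)
Each occurrence is 7 days after the previous.
Occurrence 15 is 14 weeks after the first.
14 weeks = 98 days
2028-01-16 + 98 days = 2028-04-23

2028-04-23


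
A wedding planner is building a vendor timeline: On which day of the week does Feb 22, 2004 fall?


Date: 2004-02-22
January 1, 2004 is a Thursday
Day of year: 53
Offset from Jan 1: 52 days
52 mod 7 = 3
Result: Sunday

Sunday


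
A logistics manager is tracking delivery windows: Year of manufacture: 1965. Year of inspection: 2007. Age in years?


Birth year: 1965
Current year: 2007
Age = current year - birth year
Age = 2007 - 1965 = 42

42


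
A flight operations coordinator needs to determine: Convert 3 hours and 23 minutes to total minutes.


Hours: 3
Minutes: 23
Convert hours to minutes: 3 x 60 = 180
Add remaining minutes: 180 + 23 = 203

203


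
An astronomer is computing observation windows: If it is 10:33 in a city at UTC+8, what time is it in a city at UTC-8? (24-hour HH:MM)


Local time: 10:33 at UTC+8 (offset 8h)
Target zone: UTC-8 (offset -8h)
Difference: -8 - (8) = -16 hours
Calculation: 10 + (-16) = -6
Wraparound: (-6) mod 24 = 18
Result: 18:33

18:33


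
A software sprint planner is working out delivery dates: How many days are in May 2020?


Month: May
Year: 2020
May is a 31-day month
Total: 31 days

31


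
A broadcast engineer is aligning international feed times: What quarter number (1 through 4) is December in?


Month: December (month 12)
Q1: January-March (months 1-3)
Q2: April-June (months 4-6)
Q3: July-September (months 7-9)
Q4: October-December (months 10-12)
Month 12 falls in Q4

4


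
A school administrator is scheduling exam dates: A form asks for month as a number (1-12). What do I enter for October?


Calendar month order:
9. September
10. October <--
11. November
October is month number 10

10


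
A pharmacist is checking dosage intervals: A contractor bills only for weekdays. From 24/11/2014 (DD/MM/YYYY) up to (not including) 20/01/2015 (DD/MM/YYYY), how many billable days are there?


Start: 2014-11-24 (Monday)
End (exclusive): 2015-01-20 (Tuesday)
Total calendar days: 57
Full weeks: 57 // 7 = 8 -> 40 weekdays
Remaining 1 days starting on Monday:
  Mon(w) -> 1 weekdays
Total business days: 40 + 1 = 41

41


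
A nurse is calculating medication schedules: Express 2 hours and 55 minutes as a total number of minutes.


Hours: 2
Extra minutes: 55
Minutes per hour: 60
Hours to minutes: 2 x 60 = 120
Total: 120 + 55 = 175

175


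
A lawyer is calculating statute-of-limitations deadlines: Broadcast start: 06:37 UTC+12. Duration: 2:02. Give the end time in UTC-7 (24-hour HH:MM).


Start: 06:37 in UTC+12
Step 1 - add duration:
  minutes: 37 + 2 = 39
  hours: 6 + 2 + 0 = 8
  end in UTC+12: 08:39
Step 2 - convert UTC+12 -> UTC-7:
  offset difference: -7 - (12) = -19 hours
  8 + (-19) = -11 -> mod 24 = 13
Result: 13:39 in UTC-7

13:39


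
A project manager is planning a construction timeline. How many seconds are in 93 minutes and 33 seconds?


Minutes: 93
Extra seconds: 33
Seconds per minute: 60
Minutes to seconds: 93 x 60 = 5580
Total: 5580 + 33 = 5613

5613


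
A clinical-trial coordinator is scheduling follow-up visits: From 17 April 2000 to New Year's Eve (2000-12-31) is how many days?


Start: April 17, 2000
End: December 31, 2000
Days left in April: 13
May: 31
June: 30
July: 31
August: 31
... plus remaining months
Sum of remaining months: 245
Total: 13 + 245 = 258

258


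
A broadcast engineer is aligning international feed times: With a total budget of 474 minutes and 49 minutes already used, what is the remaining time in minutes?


Total budget: 474 minutes
Time used: 49 minutes
Remaining: 474 - 49 = 425 minutes
Percent used: 10.3%
Percent remaining: 89.7%

425


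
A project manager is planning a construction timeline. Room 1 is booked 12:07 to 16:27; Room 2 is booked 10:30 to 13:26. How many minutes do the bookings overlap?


Interval A: [727, 987] minutes from midnight
Interval B: [630, 806] minutes from midnight
Overlap start = max(727, 630) = 727
Overlap end = min(987, 806) = 806
Overlap = 806 - 727 = 79 minutes

79


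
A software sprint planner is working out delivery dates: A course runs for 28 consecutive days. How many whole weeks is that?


Total days: 28
Days per week: 7
Division: 28 / 7 = 4 remainder 0
Complete weeks: 4
Remaining days: 0

4


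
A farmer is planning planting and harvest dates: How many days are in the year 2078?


Year: 2078
Check leap year rules:
Divisible by 4? No
2078 is not a leap year
Days: 365

365


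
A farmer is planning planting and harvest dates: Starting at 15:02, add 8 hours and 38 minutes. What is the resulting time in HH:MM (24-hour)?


Start time: 15:02
Adding: 8 hours 38 minutes
Minutes: 2 + 38 = 40
Hours: 15 + 8 + 0 = 23
Result: 23:40

23:40


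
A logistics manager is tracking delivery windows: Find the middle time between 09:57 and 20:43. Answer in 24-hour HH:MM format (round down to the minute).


Start time: 09:57 = 597 minutes from midnight
End time: 20:43 = 1243 minutes from midnight
Sum: 597 + 1243 = 1840
Midpoint: 1840 / 2 = 920 minutes
Convert: 920 / 60 = 15 hours, 20 minutes
Result: 15:20

15:20


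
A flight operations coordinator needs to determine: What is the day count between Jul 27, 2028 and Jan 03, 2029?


Start date: 2028-07-27
End date: 2029-01-03
Jul 2028: +5 days
Aug 2028: +31 days
Sep 2028: +30 days
... (4 more months)
Total: 160 days

160


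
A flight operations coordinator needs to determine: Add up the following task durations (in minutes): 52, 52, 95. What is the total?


Durations: 52, 52, 95
Running sum: 52
+ 52 = 104
+ 95 = 199
Total duration: 199 minutes
That is 3 hours and 19 minutes

199


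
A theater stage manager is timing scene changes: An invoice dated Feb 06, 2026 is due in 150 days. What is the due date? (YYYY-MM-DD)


Start: 2026-02-06
Adding 150 days
Days remaining in February: 22
After February: 128 days still to add
March 2026: 31 days, 97 remaining
April 2026: 30 days, 67 remaining
May 2026: 31 days, 36 remaining
June 2026: 30 days, 6 remaining
Result: 2026-07-06

2026-07-06


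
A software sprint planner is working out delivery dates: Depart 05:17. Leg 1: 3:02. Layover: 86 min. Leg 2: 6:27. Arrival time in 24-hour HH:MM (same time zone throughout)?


Depart: 05:17
Leg 1: +182 min -> 08:19
Layover: +86 min -> 09:45
Leg 2: +387 min -> 16:12
Total travel: 655 minutes = 10h 55m
Arrival: 16:12

16:12


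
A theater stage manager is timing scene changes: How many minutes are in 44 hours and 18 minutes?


Hours: 44
Extra minutes: 18
Minutes per hour: 60
Hours to minutes: 44 x 60 = 2640
Total: 2640 + 18 = 2658

2658


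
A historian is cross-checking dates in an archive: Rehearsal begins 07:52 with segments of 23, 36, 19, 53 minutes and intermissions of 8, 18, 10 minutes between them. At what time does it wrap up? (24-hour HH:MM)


Start: 07:52 = 472 min from midnight
  after task 1 (23 min): 08:15
  after break (8 min): 08:23
  after task 2 (36 min): 08:59
  after break (18 min): 09:17
  after task 3 (19 min): 09:36
  after break (10 min): 09:46
  after task 4 (53 min): 10:39
Total elapsed: 167 minutes
End time: 10:39

10:39


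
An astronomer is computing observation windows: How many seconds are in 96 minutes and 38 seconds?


Minutes: 96
Seconds: 38
Convert minutes to seconds: 96 x 60 = 5760
Add remaining seconds: 5760 + 38 = 5798

5798


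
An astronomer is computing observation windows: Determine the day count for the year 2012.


Year: 2012
Check leap year rules:
Divisible by 4? Yes
Divisible by 100? No
2012 is a leap year
Days: 366

366


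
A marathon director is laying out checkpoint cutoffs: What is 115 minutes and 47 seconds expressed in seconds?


Minutes: 115
Extra seconds: 47
Seconds per minute: 60
Minutes to seconds: 115 x 60 = 6900
Total: 6900 + 47 = 6947

6947


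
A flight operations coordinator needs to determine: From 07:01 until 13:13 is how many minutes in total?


Start time: 07:01 = 421 minutes from midnight
End time: 13:13 = 793 minutes from midnight
Difference: 793 - 421 = 372 minutes
That is 6 hours and 12 minutes

372


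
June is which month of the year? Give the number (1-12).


Calendar month order:
5. May
6. June <--
7. July
June is month number 6

6


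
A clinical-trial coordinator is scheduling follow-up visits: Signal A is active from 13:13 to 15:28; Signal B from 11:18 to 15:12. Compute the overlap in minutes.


Interval A: [793, 928] minutes from midnight
Interval B: [678, 912] minutes from midnight
Overlap start = max(793, 678) = 793
Overlap end = min(928, 912) = 912
Overlap = 912 - 793 = 119 minutes

119


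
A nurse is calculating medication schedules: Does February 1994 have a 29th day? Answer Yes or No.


Year: 1994
Divisible by 4? 1994 / 4 = 498.5 -> No
Not divisible by 4, so NOT a leap year

No


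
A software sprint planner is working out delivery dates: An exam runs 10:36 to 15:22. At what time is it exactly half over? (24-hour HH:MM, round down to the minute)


Start time: 10:36 = 636 minutes from midnight
End time: 15:22 = 922 minutes from midnight
Sum: 636 + 922 = 1558
Midpoint: 1558 / 2 = 779 minutes
Convert: 779 / 60 = 12 hours, 59 minutes
Result: 12:59

12:59


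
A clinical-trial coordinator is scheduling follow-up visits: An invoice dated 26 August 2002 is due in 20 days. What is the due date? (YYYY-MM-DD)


Start: 2002-08-26
Adding 20 days
Days remaining in August: 5
After August: 15 days still to add
September 2002 has 30 days, need 15
Result: 2002-09-15

2002-09-15


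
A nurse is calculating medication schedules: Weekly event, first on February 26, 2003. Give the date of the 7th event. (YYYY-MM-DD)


First occurrence: 2003-02-26 (occurrence 1)
Each occurrence is 7 days after the previous.
Occurrence 7 is 6 weeks after the first.
6 weeks = 42 days
2003-02-26 + 42 days = 2003-04-09

2003-04-09


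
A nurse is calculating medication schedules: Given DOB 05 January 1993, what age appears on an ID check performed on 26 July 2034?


Birth: 1993-01-05
Reference: 2034-07-26
Year difference: 2034 - 1993 = 41
Has birthday (01-05) occurred by 07-26? Yes
Age in full years: 41

41


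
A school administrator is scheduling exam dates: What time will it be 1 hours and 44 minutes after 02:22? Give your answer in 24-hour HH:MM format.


Start time: 02:22
Adding: 1 hours 44 minutes
Minutes: 22 + 44 = 66
Minute overflow: 66 >= 60, so carry 1 hour, minutes = 6
Hours: 2 + 1 + 1 = 4
Result: 04:06

04:06


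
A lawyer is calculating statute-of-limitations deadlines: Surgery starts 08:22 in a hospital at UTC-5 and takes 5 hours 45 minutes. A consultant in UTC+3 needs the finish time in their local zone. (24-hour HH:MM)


Start: 08:22 in UTC-5
Step 1 - add duration:
  minutes: 22 + 45 = 67 (carry 1h)
  hours: 8 + 5 + 1 = 14
  end in UTC-5: 14:07
Step 2 - convert UTC-5 -> UTC+3:
  offset difference: 3 - (-5) = 8 hours
  14 + (8) = 22 -> mod 24 = 22
Result: 22:07 in UTC+3

22:07


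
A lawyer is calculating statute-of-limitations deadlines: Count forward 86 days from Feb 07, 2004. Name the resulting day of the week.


Start: 2004-02-07 (Saturday)
Step 1 - find target date: add 86 days
  2004-02-07 + 86 days = 2004-05-03
Step 2 - day of week:
  86 mod 7 = 2
  Saturday + 2 days -> Monday
Result: Monday (2004-05-03)

Monday


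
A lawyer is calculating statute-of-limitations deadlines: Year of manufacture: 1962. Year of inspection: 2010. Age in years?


Birth year: 1962
Current year: 2010
Age = current year - birth year
Age = 2010 - 1962 = 48

48


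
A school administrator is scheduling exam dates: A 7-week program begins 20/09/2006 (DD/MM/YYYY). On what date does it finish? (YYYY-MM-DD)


Start: 2006-09-20
Weeks to add: 7
Convert to days: 7 x 7 = 49 days
Add 49 days to 2006-09-20
Result: 2006-11-08

2006-11-08


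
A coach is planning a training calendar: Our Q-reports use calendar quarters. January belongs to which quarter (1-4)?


Month: January (month 1)
Q1: January-March (months 1-3)
Q2: April-June (months 4-6)
Q3: July-September (months 7-9)
Q4: October-December (months 10-12)
Month 1 falls in Q1

1


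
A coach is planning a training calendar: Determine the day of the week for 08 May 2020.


Date: 2020-05-08
January 1, 2020 is a Wednesday
Day of year: 129
Offset from Jan 1: 128 days
128 mod 7 = 2
Result: Friday

Friday


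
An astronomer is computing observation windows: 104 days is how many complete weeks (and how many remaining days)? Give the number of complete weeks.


Total days: 104
Days per week: 7
Division: 104 / 7 = 14 remainder 6
Complete weeks: 14
Remaining days: 6

14


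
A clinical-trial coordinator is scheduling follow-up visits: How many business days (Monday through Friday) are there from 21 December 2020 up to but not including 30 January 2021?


Start: 2020-12-21 (Monday)
End (exclusive): 2021-01-30 (Saturday)
Total calendar days: 40
Full weeks: 40 // 7 = 5 -> 25 weekdays
Remaining 5 days starting on Monday:
  Mon(w), Tue(w), Wed(w), Thu(w), Fri(w) -> 5 weekdays
Total business days: 25 + 5 = 30

30


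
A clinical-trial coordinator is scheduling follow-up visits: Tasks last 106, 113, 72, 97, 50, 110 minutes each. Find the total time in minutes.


Durations: 106, 113, 72, 97, 50, 110
Running sum: 106
+ 113 = 219
+ 72 = 291
+ 97 = 388
+ 50 = 438
+ 110 = 548
Total duration: 548 minutes
That is 9 hours and 8 minutes

548


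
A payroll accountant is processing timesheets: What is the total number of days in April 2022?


Month: April
Year: 2022
April is a 30-day month
Total: 30 days

30


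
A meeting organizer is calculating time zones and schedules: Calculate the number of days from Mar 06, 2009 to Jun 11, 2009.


Start date: 2009-03-06
End date: 2009-06-11
Mar 2009: +26 days
Apr 2009: +30 days
May 2009: +31 days
Jun 2009: +10 days
Total: 97 days

97


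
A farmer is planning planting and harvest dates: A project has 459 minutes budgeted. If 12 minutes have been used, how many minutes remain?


Total budget: 459 minutes
Time used: 12 minutes
Remaining: 459 - 12 = 447 minutes
Percent used: 2.6%
Percent remaining: 97.4%

447


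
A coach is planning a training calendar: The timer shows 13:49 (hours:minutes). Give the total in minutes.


Hours: 13
Minutes: 49
Convert hours to minutes: 13 x 60 = 780
Add remaining minutes: 780 + 49 = 829

829


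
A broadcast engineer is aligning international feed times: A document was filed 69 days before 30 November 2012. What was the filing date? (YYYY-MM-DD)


Start: 2012-11-30
Subtracting 69 days
Days already passed in November: 30
After going back through November: 39 more days to subtract
October 2012: 31 days, 8 remaining
September 2012 has 30 days, need 8
Result: 2012-09-22

2012-09-22


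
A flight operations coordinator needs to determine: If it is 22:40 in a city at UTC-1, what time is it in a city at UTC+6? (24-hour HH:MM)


Local time: 22:40 at UTC-1 (offset -1h)
Target zone: UTC+6 (offset 6h)
Difference: 6 - (-1) = 7 hours
Calculation: 22 + (7) = 29
Wraparound: (29) mod 24 = 5
Result: 05:40

05:40


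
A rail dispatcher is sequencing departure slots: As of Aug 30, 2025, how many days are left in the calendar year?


Start: August 30, 2025
End: December 31, 2025
Days left in August: 1
September: 30
October: 31
November: 30
December: 31
Sum of remaining months: 122
Total: 1 + 122 = 123

123


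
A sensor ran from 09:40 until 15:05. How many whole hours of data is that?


Start: 09:40
End: 15:05
Hour difference: 15 - 9 = 6 hours
Minute difference: 5 - 40 = -35 minutes
Total minutes: 325
Complete hours: 325 / 60 = 5 (remainder 25)

5


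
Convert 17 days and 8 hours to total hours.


Days: 17
Extra hours: 8
Hours per day: 24
Days to hours: 17 x 24 = 408
Total: 408 + 8 = 416

416


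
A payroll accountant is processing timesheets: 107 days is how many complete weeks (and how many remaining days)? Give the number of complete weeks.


Total days: 107
Days per week: 7
Division: 107 / 7 = 15 remainder 2
Complete weeks: 15
Remaining days: 2

15


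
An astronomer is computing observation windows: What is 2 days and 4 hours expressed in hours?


Days: 2
Extra hours: 4
Hours per day: 24
Days to hours: 2 x 24 = 48
Total: 48 + 4 = 52

52


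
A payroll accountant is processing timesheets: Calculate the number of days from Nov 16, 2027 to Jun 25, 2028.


Start date: 2027-11-16
End date: 2028-06-25
Nov 2027: +15 days
Dec 2027: +31 days
Jan 2028: +31 days
... (5 more months)
Total: 222 days

222


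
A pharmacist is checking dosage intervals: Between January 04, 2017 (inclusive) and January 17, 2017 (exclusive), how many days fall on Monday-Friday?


Start: 2017-01-04 (Wednesday)
End (exclusive): 2017-01-17 (Tuesday)
Total calendar days: 13
Full weeks: 13 // 7 = 1 -> 5 weekdays
Remaining 6 days starting on Wednesday:
  Wed(w), Thu(w), Fri(w), Sat(-), Sun(-), Mon(w) -> 4 weekdays
Total business days: 5 + 4 = 9

9


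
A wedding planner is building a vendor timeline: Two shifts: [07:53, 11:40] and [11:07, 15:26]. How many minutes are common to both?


Interval A: [473, 700] minutes from midnight
Interval B: [667, 926] minutes from midnight
Overlap start = max(473, 667) = 667
Overlap end = min(700, 926) = 700
Overlap = 700 - 667 = 33 minutes

33


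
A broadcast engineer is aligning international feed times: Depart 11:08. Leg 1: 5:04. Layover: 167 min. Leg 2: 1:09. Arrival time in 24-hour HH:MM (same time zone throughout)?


Depart: 11:08
Leg 1: +304 min -> 16:12
Layover: +167 min -> 18:59
Leg 2: +69 min -> 20:08
Total travel: 540 minutes = 9h 0m
Arrival: 20:08

20:08


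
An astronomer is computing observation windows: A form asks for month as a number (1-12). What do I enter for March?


Calendar month order:
2. February
3. March <--
4. April
March is month number 3

3


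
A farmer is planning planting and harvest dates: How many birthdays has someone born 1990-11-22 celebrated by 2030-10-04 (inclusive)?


Birth: 1990-11-22
Reference: 2030-10-04
Year difference: 2030 - 1990 = 40
Has birthday (11-22) occurred by 10-04? No
Birthday not yet reached this year -> subtract 1
Age in full years: 39

39


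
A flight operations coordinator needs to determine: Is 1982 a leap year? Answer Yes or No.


Year: 1982
Divisible by 4? 1982 / 4 = 495.5 -> No
Not divisible by 4, so NOT a leap year

No


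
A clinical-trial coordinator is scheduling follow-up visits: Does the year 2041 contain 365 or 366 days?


Year: 2041
Check leap year rules:
Divisible by 4? No
2041 is not a leap year
Days: 365

365


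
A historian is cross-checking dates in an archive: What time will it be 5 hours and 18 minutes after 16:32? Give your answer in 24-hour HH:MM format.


Start time: 16:32
Adding: 5 hours 18 minutes
Minutes: 32 + 18 = 50
Hours: 16 + 5 + 0 = 21
Result: 21:50

21:50


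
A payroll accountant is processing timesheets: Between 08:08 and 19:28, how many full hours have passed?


Start: 08:08
End: 19:28
Hour difference: 19 - 8 = 11 hours
Minute difference: 28 - 8 = 20 minutes
Total minutes: 680
Complete hours: 680 / 60 = 11 (remainder 20)

11


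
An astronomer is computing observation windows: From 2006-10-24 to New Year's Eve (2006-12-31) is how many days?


Start: October 24, 2006
End: December 31, 2006
Days left in October: 7
November: 30
December: 31
Sum of remaining months: 61
Total: 7 + 61 = 68

68


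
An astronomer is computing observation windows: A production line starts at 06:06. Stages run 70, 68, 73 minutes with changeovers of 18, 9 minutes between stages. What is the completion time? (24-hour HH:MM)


Start: 06:06 = 366 min from midnight
  after task 1 (70 min): 07:16
  after break (18 min): 07:34
  after task 2 (68 min): 08:42
  after break (9 min): 08:51
  after task 3 (73 min): 10:04
Total elapsed: 238 minutes
End time: 10:04

10:04


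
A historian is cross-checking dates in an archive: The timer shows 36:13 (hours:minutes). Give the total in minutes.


Hours: 36
Minutes: 13
Convert hours to minutes: 36 x 60 = 2160
Add remaining minutes: 2160 + 13 = 2173

2173


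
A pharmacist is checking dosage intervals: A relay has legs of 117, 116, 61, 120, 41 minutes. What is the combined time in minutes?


Durations: 117, 116, 61, 120, 41
Running sum: 117
+ 116 = 233
+ 61 = 294
+ 120 = 414
+ 41 = 455
Total duration: 455 minutes
That is 7 hours and 35 minutes

455


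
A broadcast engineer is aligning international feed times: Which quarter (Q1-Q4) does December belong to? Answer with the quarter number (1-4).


Month: December (month 12)
Q1: January-March (months 1-3)
Q2: April-June (months 4-6)
Q3: July-September (months 7-9)
Q4: October-December (months 10-12)
Month 12 falls in Q4

4


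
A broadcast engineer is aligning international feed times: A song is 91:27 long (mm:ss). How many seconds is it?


Minutes: 91
Extra seconds: 27
Seconds per minute: 60
Minutes to seconds: 91 x 60 = 5460
Total: 5460 + 27 = 5487

5487


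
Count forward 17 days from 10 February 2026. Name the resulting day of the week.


Start: 2026-02-10 (Tuesday)
Step 1 - find target date: add 17 days
  2026-02-10 + 17 days = 2026-02-27
Step 2 - day of week:
  17 mod 7 = 3
  Tuesday + 3 days -> Friday
Result: Friday (2026-02-27)

Friday


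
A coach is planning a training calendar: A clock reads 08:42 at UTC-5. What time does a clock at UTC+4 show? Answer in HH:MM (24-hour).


Local time: 08:42 at UTC-5 (offset -5h)
Target zone: UTC+4 (offset 4h)
Difference: 4 - (-5) = 9 hours
Calculation: 8 + (9) = 17
Result: 17:42

17:42


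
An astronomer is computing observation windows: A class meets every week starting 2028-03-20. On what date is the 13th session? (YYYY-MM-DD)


First occurrence: 2028-03-20 (occurrence 1)
Each occurrence is 7 days after the previous.
Occurrence 13 is 12 weeks after the first.
12 weeks = 84 days
2028-03-20 + 84 days = 2028-06-12

2028-06-12


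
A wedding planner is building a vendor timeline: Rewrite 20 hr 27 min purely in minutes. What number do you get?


Hours: 20
Extra minutes: 27
Minutes per hour: 60
Hours to minutes: 20 x 60 = 1200
Total: 1200 + 27 = 1227

1227


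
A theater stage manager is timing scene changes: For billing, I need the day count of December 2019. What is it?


Month: December
Year: 2019
December is a 31-day month
Total: 31 days

31


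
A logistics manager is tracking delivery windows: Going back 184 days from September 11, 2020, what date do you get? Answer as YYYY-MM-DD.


Start: 2020-09-11
Subtracting 184 days
Days already passed in September: 11
After going back through September: 173 more days to subtract
August 2020: 31 days, 142 remaining
July 2020: 31 days, 111 remaining
June 2020: 30 days, 81 remaining
May 2020: 31 days, 50 remaining
Result: 2020-03-11

2020-03-11


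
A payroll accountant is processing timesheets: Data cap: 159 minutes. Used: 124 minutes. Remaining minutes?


Total budget: 159 minutes
Time used: 124 minutes
Remaining: 159 - 124 = 35 minutes
Percent used: 78.0%
Percent remaining: 22.0%

35


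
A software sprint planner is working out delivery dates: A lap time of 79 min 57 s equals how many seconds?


Minutes: 79
Seconds: 57
Convert minutes to seconds: 79 x 60 = 4740
Add remaining seconds: 4740 + 57 = 4797

4797


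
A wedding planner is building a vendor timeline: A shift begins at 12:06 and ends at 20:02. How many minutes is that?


Start time: 12:06 = 726 minutes from midnight
End time: 20:02 = 1202 minutes from midnight
Difference: 1202 - 726 = 476 minutes
That is 7 hours and 56 minutes

476


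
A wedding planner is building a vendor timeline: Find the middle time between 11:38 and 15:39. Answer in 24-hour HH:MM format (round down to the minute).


Start time: 11:38 = 698 minutes from midnight
End time: 15:39 = 939 minutes from midnight
Sum: 698 + 939 = 1637
Midpoint: 1637 / 2 = 818 minutes
Convert: 818 / 60 = 13 hours, 38 minutes
Result: 13:38

13:38


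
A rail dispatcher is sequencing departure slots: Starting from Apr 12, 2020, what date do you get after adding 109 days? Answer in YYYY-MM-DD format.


Start: 2020-04-12
Adding 109 days
Days remaining in April: 18
After April: 91 days still to add
May 2020: 31 days, 60 remaining
June 2020: 30 days, 30 remaining
July 2020 has 31 days, need 30
Result: 2020-07-30

2020-07-30
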